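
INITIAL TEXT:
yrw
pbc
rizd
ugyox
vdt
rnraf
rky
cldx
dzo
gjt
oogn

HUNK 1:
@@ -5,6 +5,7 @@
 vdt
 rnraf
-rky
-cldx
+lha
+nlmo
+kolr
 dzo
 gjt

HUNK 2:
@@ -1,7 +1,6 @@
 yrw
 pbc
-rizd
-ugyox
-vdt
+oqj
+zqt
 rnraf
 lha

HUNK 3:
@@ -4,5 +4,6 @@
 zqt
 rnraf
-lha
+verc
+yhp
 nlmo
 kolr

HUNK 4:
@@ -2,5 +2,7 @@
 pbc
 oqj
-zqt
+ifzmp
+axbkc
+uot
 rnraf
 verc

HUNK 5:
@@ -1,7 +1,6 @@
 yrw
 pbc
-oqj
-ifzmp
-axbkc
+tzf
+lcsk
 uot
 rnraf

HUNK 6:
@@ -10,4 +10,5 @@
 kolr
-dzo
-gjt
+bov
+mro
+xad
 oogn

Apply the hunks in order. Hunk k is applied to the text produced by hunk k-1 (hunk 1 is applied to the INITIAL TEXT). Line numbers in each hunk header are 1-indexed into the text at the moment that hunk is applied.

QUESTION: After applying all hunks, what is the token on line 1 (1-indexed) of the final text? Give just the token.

Hunk 1: at line 5 remove [rky,cldx] add [lha,nlmo,kolr] -> 12 lines: yrw pbc rizd ugyox vdt rnraf lha nlmo kolr dzo gjt oogn
Hunk 2: at line 1 remove [rizd,ugyox,vdt] add [oqj,zqt] -> 11 lines: yrw pbc oqj zqt rnraf lha nlmo kolr dzo gjt oogn
Hunk 3: at line 4 remove [lha] add [verc,yhp] -> 12 lines: yrw pbc oqj zqt rnraf verc yhp nlmo kolr dzo gjt oogn
Hunk 4: at line 2 remove [zqt] add [ifzmp,axbkc,uot] -> 14 lines: yrw pbc oqj ifzmp axbkc uot rnraf verc yhp nlmo kolr dzo gjt oogn
Hunk 5: at line 1 remove [oqj,ifzmp,axbkc] add [tzf,lcsk] -> 13 lines: yrw pbc tzf lcsk uot rnraf verc yhp nlmo kolr dzo gjt oogn
Hunk 6: at line 10 remove [dzo,gjt] add [bov,mro,xad] -> 14 lines: yrw pbc tzf lcsk uot rnraf verc yhp nlmo kolr bov mro xad oogn
Final line 1: yrw

Answer: yrw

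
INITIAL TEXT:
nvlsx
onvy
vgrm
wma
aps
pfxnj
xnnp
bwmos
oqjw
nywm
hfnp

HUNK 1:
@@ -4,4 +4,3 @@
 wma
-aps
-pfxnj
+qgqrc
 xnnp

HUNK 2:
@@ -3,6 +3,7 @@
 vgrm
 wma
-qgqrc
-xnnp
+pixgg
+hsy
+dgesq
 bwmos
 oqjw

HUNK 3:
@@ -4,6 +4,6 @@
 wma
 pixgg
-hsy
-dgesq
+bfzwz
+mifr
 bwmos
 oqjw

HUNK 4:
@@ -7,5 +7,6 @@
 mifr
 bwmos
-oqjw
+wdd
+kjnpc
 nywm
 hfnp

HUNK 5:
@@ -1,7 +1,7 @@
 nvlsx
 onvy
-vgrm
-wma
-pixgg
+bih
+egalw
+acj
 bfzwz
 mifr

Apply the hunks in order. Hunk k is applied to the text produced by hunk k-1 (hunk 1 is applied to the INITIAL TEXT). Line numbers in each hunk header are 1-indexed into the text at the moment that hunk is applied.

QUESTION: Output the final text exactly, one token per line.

Hunk 1: at line 4 remove [aps,pfxnj] add [qgqrc] -> 10 lines: nvlsx onvy vgrm wma qgqrc xnnp bwmos oqjw nywm hfnp
Hunk 2: at line 3 remove [qgqrc,xnnp] add [pixgg,hsy,dgesq] -> 11 lines: nvlsx onvy vgrm wma pixgg hsy dgesq bwmos oqjw nywm hfnp
Hunk 3: at line 4 remove [hsy,dgesq] add [bfzwz,mifr] -> 11 lines: nvlsx onvy vgrm wma pixgg bfzwz mifr bwmos oqjw nywm hfnp
Hunk 4: at line 7 remove [oqjw] add [wdd,kjnpc] -> 12 lines: nvlsx onvy vgrm wma pixgg bfzwz mifr bwmos wdd kjnpc nywm hfnp
Hunk 5: at line 1 remove [vgrm,wma,pixgg] add [bih,egalw,acj] -> 12 lines: nvlsx onvy bih egalw acj bfzwz mifr bwmos wdd kjnpc nywm hfnp

Answer: nvlsx
onvy
bih
egalw
acj
bfzwz
mifr
bwmos
wdd
kjnpc
nywm
hfnp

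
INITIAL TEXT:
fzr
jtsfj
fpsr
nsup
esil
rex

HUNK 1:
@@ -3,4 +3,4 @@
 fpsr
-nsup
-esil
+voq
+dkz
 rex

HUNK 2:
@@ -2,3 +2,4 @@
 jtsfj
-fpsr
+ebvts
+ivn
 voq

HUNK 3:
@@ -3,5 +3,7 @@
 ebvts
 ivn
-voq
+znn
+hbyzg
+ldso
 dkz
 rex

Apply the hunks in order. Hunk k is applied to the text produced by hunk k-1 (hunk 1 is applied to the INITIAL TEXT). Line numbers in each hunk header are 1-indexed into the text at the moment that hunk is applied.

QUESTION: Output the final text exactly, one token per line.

Hunk 1: at line 3 remove [nsup,esil] add [voq,dkz] -> 6 lines: fzr jtsfj fpsr voq dkz rex
Hunk 2: at line 2 remove [fpsr] add [ebvts,ivn] -> 7 lines: fzr jtsfj ebvts ivn voq dkz rex
Hunk 3: at line 3 remove [voq] add [znn,hbyzg,ldso] -> 9 lines: fzr jtsfj ebvts ivn znn hbyzg ldso dkz rex

Answer: fzr
jtsfj
ebvts
ivn
znn
hbyzg
ldso
dkz
rex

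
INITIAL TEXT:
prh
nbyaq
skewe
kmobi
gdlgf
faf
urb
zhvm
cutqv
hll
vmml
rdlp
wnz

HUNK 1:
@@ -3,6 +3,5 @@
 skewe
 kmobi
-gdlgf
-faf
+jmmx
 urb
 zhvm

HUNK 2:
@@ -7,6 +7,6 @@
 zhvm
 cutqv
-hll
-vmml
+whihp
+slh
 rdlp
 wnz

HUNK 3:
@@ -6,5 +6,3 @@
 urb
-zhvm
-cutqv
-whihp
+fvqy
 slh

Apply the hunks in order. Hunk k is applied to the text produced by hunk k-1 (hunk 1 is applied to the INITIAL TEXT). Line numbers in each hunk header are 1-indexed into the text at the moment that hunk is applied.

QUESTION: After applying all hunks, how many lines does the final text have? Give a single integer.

Answer: 10

Derivation:
Hunk 1: at line 3 remove [gdlgf,faf] add [jmmx] -> 12 lines: prh nbyaq skewe kmobi jmmx urb zhvm cutqv hll vmml rdlp wnz
Hunk 2: at line 7 remove [hll,vmml] add [whihp,slh] -> 12 lines: prh nbyaq skewe kmobi jmmx urb zhvm cutqv whihp slh rdlp wnz
Hunk 3: at line 6 remove [zhvm,cutqv,whihp] add [fvqy] -> 10 lines: prh nbyaq skewe kmobi jmmx urb fvqy slh rdlp wnz
Final line count: 10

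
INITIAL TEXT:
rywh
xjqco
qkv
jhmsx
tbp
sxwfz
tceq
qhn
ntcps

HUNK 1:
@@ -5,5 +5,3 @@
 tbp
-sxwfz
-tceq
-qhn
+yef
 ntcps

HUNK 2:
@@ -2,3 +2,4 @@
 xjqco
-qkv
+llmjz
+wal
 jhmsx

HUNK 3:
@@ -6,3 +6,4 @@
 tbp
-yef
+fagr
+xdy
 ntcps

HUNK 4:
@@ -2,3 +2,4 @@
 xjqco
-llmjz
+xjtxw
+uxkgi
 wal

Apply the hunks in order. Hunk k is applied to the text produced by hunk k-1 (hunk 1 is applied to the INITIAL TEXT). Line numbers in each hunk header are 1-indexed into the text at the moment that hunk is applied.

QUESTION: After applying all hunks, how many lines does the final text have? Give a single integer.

Hunk 1: at line 5 remove [sxwfz,tceq,qhn] add [yef] -> 7 lines: rywh xjqco qkv jhmsx tbp yef ntcps
Hunk 2: at line 2 remove [qkv] add [llmjz,wal] -> 8 lines: rywh xjqco llmjz wal jhmsx tbp yef ntcps
Hunk 3: at line 6 remove [yef] add [fagr,xdy] -> 9 lines: rywh xjqco llmjz wal jhmsx tbp fagr xdy ntcps
Hunk 4: at line 2 remove [llmjz] add [xjtxw,uxkgi] -> 10 lines: rywh xjqco xjtxw uxkgi wal jhmsx tbp fagr xdy ntcps
Final line count: 10

Answer: 10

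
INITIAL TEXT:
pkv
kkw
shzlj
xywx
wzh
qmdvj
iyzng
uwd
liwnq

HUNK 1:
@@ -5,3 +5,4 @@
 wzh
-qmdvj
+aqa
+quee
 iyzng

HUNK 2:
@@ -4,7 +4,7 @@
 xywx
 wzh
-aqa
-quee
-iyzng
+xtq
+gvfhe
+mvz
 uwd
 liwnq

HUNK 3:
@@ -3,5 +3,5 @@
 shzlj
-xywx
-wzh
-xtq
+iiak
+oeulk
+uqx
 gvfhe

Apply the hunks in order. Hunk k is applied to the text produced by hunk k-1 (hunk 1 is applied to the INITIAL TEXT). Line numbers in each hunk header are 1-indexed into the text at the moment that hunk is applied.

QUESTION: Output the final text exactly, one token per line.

Answer: pkv
kkw
shzlj
iiak
oeulk
uqx
gvfhe
mvz
uwd
liwnq

Derivation:
Hunk 1: at line 5 remove [qmdvj] add [aqa,quee] -> 10 lines: pkv kkw shzlj xywx wzh aqa quee iyzng uwd liwnq
Hunk 2: at line 4 remove [aqa,quee,iyzng] add [xtq,gvfhe,mvz] -> 10 lines: pkv kkw shzlj xywx wzh xtq gvfhe mvz uwd liwnq
Hunk 3: at line 3 remove [xywx,wzh,xtq] add [iiak,oeulk,uqx] -> 10 lines: pkv kkw shzlj iiak oeulk uqx gvfhe mvz uwd liwnq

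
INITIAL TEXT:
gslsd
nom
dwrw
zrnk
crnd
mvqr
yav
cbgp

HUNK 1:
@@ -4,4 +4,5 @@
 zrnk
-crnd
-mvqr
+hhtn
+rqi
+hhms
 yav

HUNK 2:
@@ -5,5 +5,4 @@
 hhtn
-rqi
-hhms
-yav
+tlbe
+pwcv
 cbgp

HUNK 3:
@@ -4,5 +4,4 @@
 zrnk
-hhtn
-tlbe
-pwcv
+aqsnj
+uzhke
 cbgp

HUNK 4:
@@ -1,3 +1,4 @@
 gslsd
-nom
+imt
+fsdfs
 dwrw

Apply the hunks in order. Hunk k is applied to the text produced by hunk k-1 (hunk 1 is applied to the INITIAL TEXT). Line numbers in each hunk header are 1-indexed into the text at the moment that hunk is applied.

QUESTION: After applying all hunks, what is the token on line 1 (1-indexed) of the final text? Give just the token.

Hunk 1: at line 4 remove [crnd,mvqr] add [hhtn,rqi,hhms] -> 9 lines: gslsd nom dwrw zrnk hhtn rqi hhms yav cbgp
Hunk 2: at line 5 remove [rqi,hhms,yav] add [tlbe,pwcv] -> 8 lines: gslsd nom dwrw zrnk hhtn tlbe pwcv cbgp
Hunk 3: at line 4 remove [hhtn,tlbe,pwcv] add [aqsnj,uzhke] -> 7 lines: gslsd nom dwrw zrnk aqsnj uzhke cbgp
Hunk 4: at line 1 remove [nom] add [imt,fsdfs] -> 8 lines: gslsd imt fsdfs dwrw zrnk aqsnj uzhke cbgp
Final line 1: gslsd

Answer: gslsd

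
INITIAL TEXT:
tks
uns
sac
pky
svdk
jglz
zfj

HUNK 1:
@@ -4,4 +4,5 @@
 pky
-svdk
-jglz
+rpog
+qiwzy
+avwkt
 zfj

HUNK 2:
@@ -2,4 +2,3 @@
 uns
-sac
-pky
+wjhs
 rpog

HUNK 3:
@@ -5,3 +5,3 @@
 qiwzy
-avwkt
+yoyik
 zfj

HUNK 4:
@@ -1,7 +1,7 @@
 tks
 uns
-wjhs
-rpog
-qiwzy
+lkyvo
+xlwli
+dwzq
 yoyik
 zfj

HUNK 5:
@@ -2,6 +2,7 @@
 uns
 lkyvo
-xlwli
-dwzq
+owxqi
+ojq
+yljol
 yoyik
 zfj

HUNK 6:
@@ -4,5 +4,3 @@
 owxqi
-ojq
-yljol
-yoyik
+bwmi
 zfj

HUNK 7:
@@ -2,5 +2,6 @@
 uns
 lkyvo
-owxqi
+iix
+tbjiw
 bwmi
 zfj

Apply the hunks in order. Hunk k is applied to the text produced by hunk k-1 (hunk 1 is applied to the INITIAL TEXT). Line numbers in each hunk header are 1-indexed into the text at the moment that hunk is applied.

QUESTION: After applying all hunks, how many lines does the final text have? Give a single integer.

Hunk 1: at line 4 remove [svdk,jglz] add [rpog,qiwzy,avwkt] -> 8 lines: tks uns sac pky rpog qiwzy avwkt zfj
Hunk 2: at line 2 remove [sac,pky] add [wjhs] -> 7 lines: tks uns wjhs rpog qiwzy avwkt zfj
Hunk 3: at line 5 remove [avwkt] add [yoyik] -> 7 lines: tks uns wjhs rpog qiwzy yoyik zfj
Hunk 4: at line 1 remove [wjhs,rpog,qiwzy] add [lkyvo,xlwli,dwzq] -> 7 lines: tks uns lkyvo xlwli dwzq yoyik zfj
Hunk 5: at line 2 remove [xlwli,dwzq] add [owxqi,ojq,yljol] -> 8 lines: tks uns lkyvo owxqi ojq yljol yoyik zfj
Hunk 6: at line 4 remove [ojq,yljol,yoyik] add [bwmi] -> 6 lines: tks uns lkyvo owxqi bwmi zfj
Hunk 7: at line 2 remove [owxqi] add [iix,tbjiw] -> 7 lines: tks uns lkyvo iix tbjiw bwmi zfj
Final line count: 7

Answer: 7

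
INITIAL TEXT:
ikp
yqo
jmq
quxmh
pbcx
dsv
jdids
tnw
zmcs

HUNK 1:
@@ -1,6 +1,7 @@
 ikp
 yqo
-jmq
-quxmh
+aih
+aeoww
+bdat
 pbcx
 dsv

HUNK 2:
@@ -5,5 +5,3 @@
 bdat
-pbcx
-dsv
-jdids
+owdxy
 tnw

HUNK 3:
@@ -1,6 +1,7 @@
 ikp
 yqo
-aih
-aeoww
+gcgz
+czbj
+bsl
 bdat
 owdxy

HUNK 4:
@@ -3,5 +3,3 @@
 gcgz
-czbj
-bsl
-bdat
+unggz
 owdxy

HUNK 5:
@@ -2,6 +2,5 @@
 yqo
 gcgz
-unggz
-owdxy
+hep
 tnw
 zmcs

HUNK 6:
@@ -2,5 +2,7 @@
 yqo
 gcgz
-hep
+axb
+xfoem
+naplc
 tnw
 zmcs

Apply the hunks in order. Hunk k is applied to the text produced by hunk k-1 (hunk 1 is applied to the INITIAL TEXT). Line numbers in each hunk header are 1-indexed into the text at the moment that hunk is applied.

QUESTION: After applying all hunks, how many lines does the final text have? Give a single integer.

Hunk 1: at line 1 remove [jmq,quxmh] add [aih,aeoww,bdat] -> 10 lines: ikp yqo aih aeoww bdat pbcx dsv jdids tnw zmcs
Hunk 2: at line 5 remove [pbcx,dsv,jdids] add [owdxy] -> 8 lines: ikp yqo aih aeoww bdat owdxy tnw zmcs
Hunk 3: at line 1 remove [aih,aeoww] add [gcgz,czbj,bsl] -> 9 lines: ikp yqo gcgz czbj bsl bdat owdxy tnw zmcs
Hunk 4: at line 3 remove [czbj,bsl,bdat] add [unggz] -> 7 lines: ikp yqo gcgz unggz owdxy tnw zmcs
Hunk 5: at line 2 remove [unggz,owdxy] add [hep] -> 6 lines: ikp yqo gcgz hep tnw zmcs
Hunk 6: at line 2 remove [hep] add [axb,xfoem,naplc] -> 8 lines: ikp yqo gcgz axb xfoem naplc tnw zmcs
Final line count: 8

Answer: 8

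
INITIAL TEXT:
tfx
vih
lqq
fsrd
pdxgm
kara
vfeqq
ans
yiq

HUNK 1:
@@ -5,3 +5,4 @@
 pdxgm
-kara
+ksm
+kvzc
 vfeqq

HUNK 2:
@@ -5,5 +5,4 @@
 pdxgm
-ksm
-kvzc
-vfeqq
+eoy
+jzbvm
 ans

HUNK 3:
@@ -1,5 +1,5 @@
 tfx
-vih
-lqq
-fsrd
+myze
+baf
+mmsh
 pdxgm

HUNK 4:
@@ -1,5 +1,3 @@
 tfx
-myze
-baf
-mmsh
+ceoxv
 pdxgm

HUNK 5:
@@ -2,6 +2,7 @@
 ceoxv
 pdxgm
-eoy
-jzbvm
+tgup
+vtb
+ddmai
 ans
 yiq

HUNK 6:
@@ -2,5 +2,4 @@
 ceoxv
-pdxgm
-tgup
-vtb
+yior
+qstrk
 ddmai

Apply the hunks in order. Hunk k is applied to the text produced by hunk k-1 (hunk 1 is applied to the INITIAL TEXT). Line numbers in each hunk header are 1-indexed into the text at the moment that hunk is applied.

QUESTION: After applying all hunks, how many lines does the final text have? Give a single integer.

Answer: 7

Derivation:
Hunk 1: at line 5 remove [kara] add [ksm,kvzc] -> 10 lines: tfx vih lqq fsrd pdxgm ksm kvzc vfeqq ans yiq
Hunk 2: at line 5 remove [ksm,kvzc,vfeqq] add [eoy,jzbvm] -> 9 lines: tfx vih lqq fsrd pdxgm eoy jzbvm ans yiq
Hunk 3: at line 1 remove [vih,lqq,fsrd] add [myze,baf,mmsh] -> 9 lines: tfx myze baf mmsh pdxgm eoy jzbvm ans yiq
Hunk 4: at line 1 remove [myze,baf,mmsh] add [ceoxv] -> 7 lines: tfx ceoxv pdxgm eoy jzbvm ans yiq
Hunk 5: at line 2 remove [eoy,jzbvm] add [tgup,vtb,ddmai] -> 8 lines: tfx ceoxv pdxgm tgup vtb ddmai ans yiq
Hunk 6: at line 2 remove [pdxgm,tgup,vtb] add [yior,qstrk] -> 7 lines: tfx ceoxv yior qstrk ddmai ans yiq
Final line count: 7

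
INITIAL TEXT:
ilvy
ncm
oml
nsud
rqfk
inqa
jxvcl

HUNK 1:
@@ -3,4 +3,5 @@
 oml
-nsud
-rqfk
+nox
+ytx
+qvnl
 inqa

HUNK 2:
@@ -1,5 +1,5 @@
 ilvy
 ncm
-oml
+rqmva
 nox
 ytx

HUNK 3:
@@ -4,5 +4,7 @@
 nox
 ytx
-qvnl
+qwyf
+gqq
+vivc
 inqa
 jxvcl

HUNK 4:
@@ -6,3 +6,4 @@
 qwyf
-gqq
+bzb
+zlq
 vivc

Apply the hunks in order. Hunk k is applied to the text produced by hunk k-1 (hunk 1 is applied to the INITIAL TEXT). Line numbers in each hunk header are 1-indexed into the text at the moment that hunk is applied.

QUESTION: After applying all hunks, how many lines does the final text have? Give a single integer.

Hunk 1: at line 3 remove [nsud,rqfk] add [nox,ytx,qvnl] -> 8 lines: ilvy ncm oml nox ytx qvnl inqa jxvcl
Hunk 2: at line 1 remove [oml] add [rqmva] -> 8 lines: ilvy ncm rqmva nox ytx qvnl inqa jxvcl
Hunk 3: at line 4 remove [qvnl] add [qwyf,gqq,vivc] -> 10 lines: ilvy ncm rqmva nox ytx qwyf gqq vivc inqa jxvcl
Hunk 4: at line 6 remove [gqq] add [bzb,zlq] -> 11 lines: ilvy ncm rqmva nox ytx qwyf bzb zlq vivc inqa jxvcl
Final line count: 11

Answer: 11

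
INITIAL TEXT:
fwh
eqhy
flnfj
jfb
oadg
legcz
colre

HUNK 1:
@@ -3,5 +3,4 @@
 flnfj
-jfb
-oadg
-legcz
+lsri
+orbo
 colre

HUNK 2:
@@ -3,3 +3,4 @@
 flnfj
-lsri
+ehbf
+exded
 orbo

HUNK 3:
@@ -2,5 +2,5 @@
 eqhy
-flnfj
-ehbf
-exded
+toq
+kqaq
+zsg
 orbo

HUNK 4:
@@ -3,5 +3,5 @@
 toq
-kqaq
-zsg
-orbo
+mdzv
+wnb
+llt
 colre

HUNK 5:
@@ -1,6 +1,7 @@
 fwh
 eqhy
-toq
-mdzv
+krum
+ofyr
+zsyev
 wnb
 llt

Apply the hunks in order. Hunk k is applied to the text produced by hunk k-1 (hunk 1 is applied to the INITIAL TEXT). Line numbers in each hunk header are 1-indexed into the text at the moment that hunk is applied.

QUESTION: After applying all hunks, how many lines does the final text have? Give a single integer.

Hunk 1: at line 3 remove [jfb,oadg,legcz] add [lsri,orbo] -> 6 lines: fwh eqhy flnfj lsri orbo colre
Hunk 2: at line 3 remove [lsri] add [ehbf,exded] -> 7 lines: fwh eqhy flnfj ehbf exded orbo colre
Hunk 3: at line 2 remove [flnfj,ehbf,exded] add [toq,kqaq,zsg] -> 7 lines: fwh eqhy toq kqaq zsg orbo colre
Hunk 4: at line 3 remove [kqaq,zsg,orbo] add [mdzv,wnb,llt] -> 7 lines: fwh eqhy toq mdzv wnb llt colre
Hunk 5: at line 1 remove [toq,mdzv] add [krum,ofyr,zsyev] -> 8 lines: fwh eqhy krum ofyr zsyev wnb llt colre
Final line count: 8

Answer: 8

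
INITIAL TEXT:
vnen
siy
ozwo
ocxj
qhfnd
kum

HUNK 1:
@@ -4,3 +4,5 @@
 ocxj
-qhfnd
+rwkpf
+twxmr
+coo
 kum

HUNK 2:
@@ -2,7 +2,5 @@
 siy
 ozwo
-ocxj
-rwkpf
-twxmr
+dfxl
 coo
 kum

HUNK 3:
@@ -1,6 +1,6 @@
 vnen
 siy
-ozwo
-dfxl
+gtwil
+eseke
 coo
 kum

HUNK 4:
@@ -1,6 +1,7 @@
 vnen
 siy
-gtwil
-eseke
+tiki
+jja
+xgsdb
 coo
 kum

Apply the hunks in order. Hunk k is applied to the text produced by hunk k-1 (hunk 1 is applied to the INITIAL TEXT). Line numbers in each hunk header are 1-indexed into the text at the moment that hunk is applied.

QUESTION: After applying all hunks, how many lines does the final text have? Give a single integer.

Answer: 7

Derivation:
Hunk 1: at line 4 remove [qhfnd] add [rwkpf,twxmr,coo] -> 8 lines: vnen siy ozwo ocxj rwkpf twxmr coo kum
Hunk 2: at line 2 remove [ocxj,rwkpf,twxmr] add [dfxl] -> 6 lines: vnen siy ozwo dfxl coo kum
Hunk 3: at line 1 remove [ozwo,dfxl] add [gtwil,eseke] -> 6 lines: vnen siy gtwil eseke coo kum
Hunk 4: at line 1 remove [gtwil,eseke] add [tiki,jja,xgsdb] -> 7 lines: vnen siy tiki jja xgsdb coo kum
Final line count: 7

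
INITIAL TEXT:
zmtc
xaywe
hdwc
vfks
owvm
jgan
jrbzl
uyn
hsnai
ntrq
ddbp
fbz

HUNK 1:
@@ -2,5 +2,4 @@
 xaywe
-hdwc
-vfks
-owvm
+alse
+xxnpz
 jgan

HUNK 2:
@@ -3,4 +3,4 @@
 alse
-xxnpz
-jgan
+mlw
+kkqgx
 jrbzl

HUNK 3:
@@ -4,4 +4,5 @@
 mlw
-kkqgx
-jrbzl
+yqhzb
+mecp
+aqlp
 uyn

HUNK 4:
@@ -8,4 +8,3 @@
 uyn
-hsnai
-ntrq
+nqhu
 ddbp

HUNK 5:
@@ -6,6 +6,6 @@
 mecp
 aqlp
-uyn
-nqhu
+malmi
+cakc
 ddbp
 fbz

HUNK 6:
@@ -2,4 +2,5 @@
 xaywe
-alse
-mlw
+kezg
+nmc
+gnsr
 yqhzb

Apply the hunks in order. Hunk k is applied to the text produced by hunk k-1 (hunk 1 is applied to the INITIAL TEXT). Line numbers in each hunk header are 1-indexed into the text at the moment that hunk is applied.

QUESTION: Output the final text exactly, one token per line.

Answer: zmtc
xaywe
kezg
nmc
gnsr
yqhzb
mecp
aqlp
malmi
cakc
ddbp
fbz

Derivation:
Hunk 1: at line 2 remove [hdwc,vfks,owvm] add [alse,xxnpz] -> 11 lines: zmtc xaywe alse xxnpz jgan jrbzl uyn hsnai ntrq ddbp fbz
Hunk 2: at line 3 remove [xxnpz,jgan] add [mlw,kkqgx] -> 11 lines: zmtc xaywe alse mlw kkqgx jrbzl uyn hsnai ntrq ddbp fbz
Hunk 3: at line 4 remove [kkqgx,jrbzl] add [yqhzb,mecp,aqlp] -> 12 lines: zmtc xaywe alse mlw yqhzb mecp aqlp uyn hsnai ntrq ddbp fbz
Hunk 4: at line 8 remove [hsnai,ntrq] add [nqhu] -> 11 lines: zmtc xaywe alse mlw yqhzb mecp aqlp uyn nqhu ddbp fbz
Hunk 5: at line 6 remove [uyn,nqhu] add [malmi,cakc] -> 11 lines: zmtc xaywe alse mlw yqhzb mecp aqlp malmi cakc ddbp fbz
Hunk 6: at line 2 remove [alse,mlw] add [kezg,nmc,gnsr] -> 12 lines: zmtc xaywe kezg nmc gnsr yqhzb mecp aqlp malmi cakc ddbp fbz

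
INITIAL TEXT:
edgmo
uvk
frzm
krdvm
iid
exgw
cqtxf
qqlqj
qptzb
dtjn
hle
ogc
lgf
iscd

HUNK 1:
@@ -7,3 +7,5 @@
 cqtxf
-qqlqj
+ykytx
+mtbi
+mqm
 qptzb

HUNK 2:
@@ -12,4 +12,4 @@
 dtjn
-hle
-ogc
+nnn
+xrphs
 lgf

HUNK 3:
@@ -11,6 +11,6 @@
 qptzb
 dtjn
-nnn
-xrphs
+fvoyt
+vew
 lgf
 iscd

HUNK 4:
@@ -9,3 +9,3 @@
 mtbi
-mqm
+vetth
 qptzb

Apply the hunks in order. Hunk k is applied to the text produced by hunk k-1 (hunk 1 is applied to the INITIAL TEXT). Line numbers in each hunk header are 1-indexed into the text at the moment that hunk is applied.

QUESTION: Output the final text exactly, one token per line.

Hunk 1: at line 7 remove [qqlqj] add [ykytx,mtbi,mqm] -> 16 lines: edgmo uvk frzm krdvm iid exgw cqtxf ykytx mtbi mqm qptzb dtjn hle ogc lgf iscd
Hunk 2: at line 12 remove [hle,ogc] add [nnn,xrphs] -> 16 lines: edgmo uvk frzm krdvm iid exgw cqtxf ykytx mtbi mqm qptzb dtjn nnn xrphs lgf iscd
Hunk 3: at line 11 remove [nnn,xrphs] add [fvoyt,vew] -> 16 lines: edgmo uvk frzm krdvm iid exgw cqtxf ykytx mtbi mqm qptzb dtjn fvoyt vew lgf iscd
Hunk 4: at line 9 remove [mqm] add [vetth] -> 16 lines: edgmo uvk frzm krdvm iid exgw cqtxf ykytx mtbi vetth qptzb dtjn fvoyt vew lgf iscd

Answer: edgmo
uvk
frzm
krdvm
iid
exgw
cqtxf
ykytx
mtbi
vetth
qptzb
dtjn
fvoyt
vew
lgf
iscd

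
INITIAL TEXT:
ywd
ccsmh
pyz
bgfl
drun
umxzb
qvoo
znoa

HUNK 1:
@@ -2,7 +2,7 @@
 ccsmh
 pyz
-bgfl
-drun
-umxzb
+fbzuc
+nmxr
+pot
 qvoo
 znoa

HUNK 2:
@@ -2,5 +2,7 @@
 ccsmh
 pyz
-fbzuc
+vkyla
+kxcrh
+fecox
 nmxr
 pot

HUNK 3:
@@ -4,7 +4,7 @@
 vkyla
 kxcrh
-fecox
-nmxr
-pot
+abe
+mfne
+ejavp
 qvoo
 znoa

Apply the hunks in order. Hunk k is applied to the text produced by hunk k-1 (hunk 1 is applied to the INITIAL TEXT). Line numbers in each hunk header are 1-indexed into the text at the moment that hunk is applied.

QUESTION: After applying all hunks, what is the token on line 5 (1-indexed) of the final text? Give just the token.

Hunk 1: at line 2 remove [bgfl,drun,umxzb] add [fbzuc,nmxr,pot] -> 8 lines: ywd ccsmh pyz fbzuc nmxr pot qvoo znoa
Hunk 2: at line 2 remove [fbzuc] add [vkyla,kxcrh,fecox] -> 10 lines: ywd ccsmh pyz vkyla kxcrh fecox nmxr pot qvoo znoa
Hunk 3: at line 4 remove [fecox,nmxr,pot] add [abe,mfne,ejavp] -> 10 lines: ywd ccsmh pyz vkyla kxcrh abe mfne ejavp qvoo znoa
Final line 5: kxcrh

Answer: kxcrh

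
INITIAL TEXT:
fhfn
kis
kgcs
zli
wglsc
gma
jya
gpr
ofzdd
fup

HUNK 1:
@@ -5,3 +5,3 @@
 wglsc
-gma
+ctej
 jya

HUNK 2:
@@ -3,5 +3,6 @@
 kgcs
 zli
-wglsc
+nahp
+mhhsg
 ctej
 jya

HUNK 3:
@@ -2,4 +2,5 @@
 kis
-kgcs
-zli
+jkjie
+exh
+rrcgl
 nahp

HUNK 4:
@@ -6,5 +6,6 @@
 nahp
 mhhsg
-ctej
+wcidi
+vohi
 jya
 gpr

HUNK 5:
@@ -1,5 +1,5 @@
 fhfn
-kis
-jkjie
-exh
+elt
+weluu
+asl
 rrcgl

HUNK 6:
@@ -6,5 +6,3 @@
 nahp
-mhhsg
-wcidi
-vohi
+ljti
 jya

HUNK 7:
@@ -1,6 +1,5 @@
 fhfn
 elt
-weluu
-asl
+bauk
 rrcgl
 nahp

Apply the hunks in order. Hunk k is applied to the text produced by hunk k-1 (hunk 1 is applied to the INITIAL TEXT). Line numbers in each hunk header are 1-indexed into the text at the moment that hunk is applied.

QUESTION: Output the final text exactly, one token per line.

Answer: fhfn
elt
bauk
rrcgl
nahp
ljti
jya
gpr
ofzdd
fup

Derivation:
Hunk 1: at line 5 remove [gma] add [ctej] -> 10 lines: fhfn kis kgcs zli wglsc ctej jya gpr ofzdd fup
Hunk 2: at line 3 remove [wglsc] add [nahp,mhhsg] -> 11 lines: fhfn kis kgcs zli nahp mhhsg ctej jya gpr ofzdd fup
Hunk 3: at line 2 remove [kgcs,zli] add [jkjie,exh,rrcgl] -> 12 lines: fhfn kis jkjie exh rrcgl nahp mhhsg ctej jya gpr ofzdd fup
Hunk 4: at line 6 remove [ctej] add [wcidi,vohi] -> 13 lines: fhfn kis jkjie exh rrcgl nahp mhhsg wcidi vohi jya gpr ofzdd fup
Hunk 5: at line 1 remove [kis,jkjie,exh] add [elt,weluu,asl] -> 13 lines: fhfn elt weluu asl rrcgl nahp mhhsg wcidi vohi jya gpr ofzdd fup
Hunk 6: at line 6 remove [mhhsg,wcidi,vohi] add [ljti] -> 11 lines: fhfn elt weluu asl rrcgl nahp ljti jya gpr ofzdd fup
Hunk 7: at line 1 remove [weluu,asl] add [bauk] -> 10 lines: fhfn elt bauk rrcgl nahp ljti jya gpr ofzdd fup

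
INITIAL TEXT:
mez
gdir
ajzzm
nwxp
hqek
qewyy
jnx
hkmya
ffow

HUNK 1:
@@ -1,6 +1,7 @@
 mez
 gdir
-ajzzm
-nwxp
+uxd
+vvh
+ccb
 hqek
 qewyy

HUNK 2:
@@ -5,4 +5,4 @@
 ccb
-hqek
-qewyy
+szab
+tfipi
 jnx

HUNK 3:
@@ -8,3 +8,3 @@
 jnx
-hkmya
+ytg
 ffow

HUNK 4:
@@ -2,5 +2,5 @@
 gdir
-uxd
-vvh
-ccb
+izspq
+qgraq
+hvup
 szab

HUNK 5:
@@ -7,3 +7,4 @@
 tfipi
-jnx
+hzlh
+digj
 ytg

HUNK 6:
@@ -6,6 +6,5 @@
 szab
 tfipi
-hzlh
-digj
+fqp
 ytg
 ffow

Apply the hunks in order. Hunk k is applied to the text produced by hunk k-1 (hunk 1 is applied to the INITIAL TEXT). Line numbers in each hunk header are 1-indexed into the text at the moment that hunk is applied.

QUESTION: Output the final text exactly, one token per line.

Answer: mez
gdir
izspq
qgraq
hvup
szab
tfipi
fqp
ytg
ffow

Derivation:
Hunk 1: at line 1 remove [ajzzm,nwxp] add [uxd,vvh,ccb] -> 10 lines: mez gdir uxd vvh ccb hqek qewyy jnx hkmya ffow
Hunk 2: at line 5 remove [hqek,qewyy] add [szab,tfipi] -> 10 lines: mez gdir uxd vvh ccb szab tfipi jnx hkmya ffow
Hunk 3: at line 8 remove [hkmya] add [ytg] -> 10 lines: mez gdir uxd vvh ccb szab tfipi jnx ytg ffow
Hunk 4: at line 2 remove [uxd,vvh,ccb] add [izspq,qgraq,hvup] -> 10 lines: mez gdir izspq qgraq hvup szab tfipi jnx ytg ffow
Hunk 5: at line 7 remove [jnx] add [hzlh,digj] -> 11 lines: mez gdir izspq qgraq hvup szab tfipi hzlh digj ytg ffow
Hunk 6: at line 6 remove [hzlh,digj] add [fqp] -> 10 lines: mez gdir izspq qgraq hvup szab tfipi fqp ytg ffow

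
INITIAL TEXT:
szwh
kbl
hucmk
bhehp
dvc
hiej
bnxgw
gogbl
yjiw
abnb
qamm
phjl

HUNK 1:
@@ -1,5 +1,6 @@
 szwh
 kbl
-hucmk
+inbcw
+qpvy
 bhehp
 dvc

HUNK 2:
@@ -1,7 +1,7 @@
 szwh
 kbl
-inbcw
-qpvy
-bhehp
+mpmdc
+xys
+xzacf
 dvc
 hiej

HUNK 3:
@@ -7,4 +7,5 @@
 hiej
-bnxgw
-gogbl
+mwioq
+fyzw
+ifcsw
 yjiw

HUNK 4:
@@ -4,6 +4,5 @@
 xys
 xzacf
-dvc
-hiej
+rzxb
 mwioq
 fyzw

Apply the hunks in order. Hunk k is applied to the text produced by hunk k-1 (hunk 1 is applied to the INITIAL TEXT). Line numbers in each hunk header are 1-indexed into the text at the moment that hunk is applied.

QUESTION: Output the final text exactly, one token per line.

Hunk 1: at line 1 remove [hucmk] add [inbcw,qpvy] -> 13 lines: szwh kbl inbcw qpvy bhehp dvc hiej bnxgw gogbl yjiw abnb qamm phjl
Hunk 2: at line 1 remove [inbcw,qpvy,bhehp] add [mpmdc,xys,xzacf] -> 13 lines: szwh kbl mpmdc xys xzacf dvc hiej bnxgw gogbl yjiw abnb qamm phjl
Hunk 3: at line 7 remove [bnxgw,gogbl] add [mwioq,fyzw,ifcsw] -> 14 lines: szwh kbl mpmdc xys xzacf dvc hiej mwioq fyzw ifcsw yjiw abnb qamm phjl
Hunk 4: at line 4 remove [dvc,hiej] add [rzxb] -> 13 lines: szwh kbl mpmdc xys xzacf rzxb mwioq fyzw ifcsw yjiw abnb qamm phjl

Answer: szwh
kbl
mpmdc
xys
xzacf
rzxb
mwioq
fyzw
ifcsw
yjiw
abnb
qamm
phjl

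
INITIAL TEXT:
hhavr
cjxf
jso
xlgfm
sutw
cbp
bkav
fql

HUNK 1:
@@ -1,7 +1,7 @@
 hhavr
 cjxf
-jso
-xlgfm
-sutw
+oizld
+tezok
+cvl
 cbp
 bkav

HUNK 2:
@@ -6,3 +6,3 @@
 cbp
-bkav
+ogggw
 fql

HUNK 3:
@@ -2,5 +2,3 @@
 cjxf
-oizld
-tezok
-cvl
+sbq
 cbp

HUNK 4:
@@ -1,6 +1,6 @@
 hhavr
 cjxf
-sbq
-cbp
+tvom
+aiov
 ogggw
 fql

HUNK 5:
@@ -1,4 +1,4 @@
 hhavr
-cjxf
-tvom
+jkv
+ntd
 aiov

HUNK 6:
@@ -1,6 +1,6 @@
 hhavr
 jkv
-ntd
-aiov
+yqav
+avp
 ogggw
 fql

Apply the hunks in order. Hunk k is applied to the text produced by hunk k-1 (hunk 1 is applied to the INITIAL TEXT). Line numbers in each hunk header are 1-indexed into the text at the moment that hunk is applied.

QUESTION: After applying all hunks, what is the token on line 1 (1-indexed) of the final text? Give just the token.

Answer: hhavr

Derivation:
Hunk 1: at line 1 remove [jso,xlgfm,sutw] add [oizld,tezok,cvl] -> 8 lines: hhavr cjxf oizld tezok cvl cbp bkav fql
Hunk 2: at line 6 remove [bkav] add [ogggw] -> 8 lines: hhavr cjxf oizld tezok cvl cbp ogggw fql
Hunk 3: at line 2 remove [oizld,tezok,cvl] add [sbq] -> 6 lines: hhavr cjxf sbq cbp ogggw fql
Hunk 4: at line 1 remove [sbq,cbp] add [tvom,aiov] -> 6 lines: hhavr cjxf tvom aiov ogggw fql
Hunk 5: at line 1 remove [cjxf,tvom] add [jkv,ntd] -> 6 lines: hhavr jkv ntd aiov ogggw fql
Hunk 6: at line 1 remove [ntd,aiov] add [yqav,avp] -> 6 lines: hhavr jkv yqav avp ogggw fql
Final line 1: hhavr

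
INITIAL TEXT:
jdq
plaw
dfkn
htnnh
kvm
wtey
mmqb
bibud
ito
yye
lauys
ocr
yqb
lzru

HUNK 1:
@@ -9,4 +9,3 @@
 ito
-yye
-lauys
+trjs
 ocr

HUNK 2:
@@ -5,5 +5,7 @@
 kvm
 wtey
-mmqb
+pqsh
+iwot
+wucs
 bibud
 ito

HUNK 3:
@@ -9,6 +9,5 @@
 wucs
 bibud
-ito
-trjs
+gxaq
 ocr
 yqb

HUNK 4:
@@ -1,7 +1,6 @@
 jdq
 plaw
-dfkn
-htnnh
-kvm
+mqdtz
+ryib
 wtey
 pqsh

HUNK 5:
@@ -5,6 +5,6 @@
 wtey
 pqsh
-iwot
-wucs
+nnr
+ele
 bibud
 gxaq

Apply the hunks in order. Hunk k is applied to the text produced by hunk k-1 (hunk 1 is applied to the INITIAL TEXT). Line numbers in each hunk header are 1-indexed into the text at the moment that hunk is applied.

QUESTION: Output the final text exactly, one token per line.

Answer: jdq
plaw
mqdtz
ryib
wtey
pqsh
nnr
ele
bibud
gxaq
ocr
yqb
lzru

Derivation:
Hunk 1: at line 9 remove [yye,lauys] add [trjs] -> 13 lines: jdq plaw dfkn htnnh kvm wtey mmqb bibud ito trjs ocr yqb lzru
Hunk 2: at line 5 remove [mmqb] add [pqsh,iwot,wucs] -> 15 lines: jdq plaw dfkn htnnh kvm wtey pqsh iwot wucs bibud ito trjs ocr yqb lzru
Hunk 3: at line 9 remove [ito,trjs] add [gxaq] -> 14 lines: jdq plaw dfkn htnnh kvm wtey pqsh iwot wucs bibud gxaq ocr yqb lzru
Hunk 4: at line 1 remove [dfkn,htnnh,kvm] add [mqdtz,ryib] -> 13 lines: jdq plaw mqdtz ryib wtey pqsh iwot wucs bibud gxaq ocr yqb lzru
Hunk 5: at line 5 remove [iwot,wucs] add [nnr,ele] -> 13 lines: jdq plaw mqdtz ryib wtey pqsh nnr ele bibud gxaq ocr yqb lzru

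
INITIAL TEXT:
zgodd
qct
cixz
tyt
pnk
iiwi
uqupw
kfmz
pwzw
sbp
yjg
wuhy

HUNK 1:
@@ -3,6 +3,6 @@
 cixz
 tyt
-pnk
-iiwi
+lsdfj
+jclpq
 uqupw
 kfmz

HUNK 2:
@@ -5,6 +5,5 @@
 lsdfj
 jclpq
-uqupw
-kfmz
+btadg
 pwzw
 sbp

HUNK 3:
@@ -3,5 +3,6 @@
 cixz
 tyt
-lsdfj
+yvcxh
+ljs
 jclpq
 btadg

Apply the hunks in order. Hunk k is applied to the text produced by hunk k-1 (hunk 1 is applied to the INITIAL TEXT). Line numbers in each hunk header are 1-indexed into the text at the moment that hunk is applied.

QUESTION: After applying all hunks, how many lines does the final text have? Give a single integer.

Answer: 12

Derivation:
Hunk 1: at line 3 remove [pnk,iiwi] add [lsdfj,jclpq] -> 12 lines: zgodd qct cixz tyt lsdfj jclpq uqupw kfmz pwzw sbp yjg wuhy
Hunk 2: at line 5 remove [uqupw,kfmz] add [btadg] -> 11 lines: zgodd qct cixz tyt lsdfj jclpq btadg pwzw sbp yjg wuhy
Hunk 3: at line 3 remove [lsdfj] add [yvcxh,ljs] -> 12 lines: zgodd qct cixz tyt yvcxh ljs jclpq btadg pwzw sbp yjg wuhy
Final line count: 12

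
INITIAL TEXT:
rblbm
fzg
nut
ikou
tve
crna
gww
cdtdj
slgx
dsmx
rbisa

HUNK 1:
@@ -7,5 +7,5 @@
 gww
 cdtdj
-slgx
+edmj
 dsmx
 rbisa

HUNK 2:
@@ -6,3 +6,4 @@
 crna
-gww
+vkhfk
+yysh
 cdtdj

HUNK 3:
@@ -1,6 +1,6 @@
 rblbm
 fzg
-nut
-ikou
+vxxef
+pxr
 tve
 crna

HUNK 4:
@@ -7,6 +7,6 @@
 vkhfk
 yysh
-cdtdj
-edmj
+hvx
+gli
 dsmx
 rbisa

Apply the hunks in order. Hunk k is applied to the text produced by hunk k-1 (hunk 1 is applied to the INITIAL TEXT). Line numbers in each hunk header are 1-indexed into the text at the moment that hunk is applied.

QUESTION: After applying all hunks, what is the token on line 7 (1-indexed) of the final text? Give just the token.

Answer: vkhfk

Derivation:
Hunk 1: at line 7 remove [slgx] add [edmj] -> 11 lines: rblbm fzg nut ikou tve crna gww cdtdj edmj dsmx rbisa
Hunk 2: at line 6 remove [gww] add [vkhfk,yysh] -> 12 lines: rblbm fzg nut ikou tve crna vkhfk yysh cdtdj edmj dsmx rbisa
Hunk 3: at line 1 remove [nut,ikou] add [vxxef,pxr] -> 12 lines: rblbm fzg vxxef pxr tve crna vkhfk yysh cdtdj edmj dsmx rbisa
Hunk 4: at line 7 remove [cdtdj,edmj] add [hvx,gli] -> 12 lines: rblbm fzg vxxef pxr tve crna vkhfk yysh hvx gli dsmx rbisa
Final line 7: vkhfk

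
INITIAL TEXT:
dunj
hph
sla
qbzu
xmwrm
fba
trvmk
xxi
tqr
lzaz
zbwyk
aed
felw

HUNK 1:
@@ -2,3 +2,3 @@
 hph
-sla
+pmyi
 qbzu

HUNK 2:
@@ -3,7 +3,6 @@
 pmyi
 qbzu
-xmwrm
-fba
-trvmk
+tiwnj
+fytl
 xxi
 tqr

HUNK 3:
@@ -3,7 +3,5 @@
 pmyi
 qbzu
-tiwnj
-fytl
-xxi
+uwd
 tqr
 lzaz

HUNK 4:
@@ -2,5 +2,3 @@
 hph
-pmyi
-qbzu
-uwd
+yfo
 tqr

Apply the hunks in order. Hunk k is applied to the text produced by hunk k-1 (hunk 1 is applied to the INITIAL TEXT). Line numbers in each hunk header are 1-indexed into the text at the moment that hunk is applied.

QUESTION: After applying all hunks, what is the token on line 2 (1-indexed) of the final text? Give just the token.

Hunk 1: at line 2 remove [sla] add [pmyi] -> 13 lines: dunj hph pmyi qbzu xmwrm fba trvmk xxi tqr lzaz zbwyk aed felw
Hunk 2: at line 3 remove [xmwrm,fba,trvmk] add [tiwnj,fytl] -> 12 lines: dunj hph pmyi qbzu tiwnj fytl xxi tqr lzaz zbwyk aed felw
Hunk 3: at line 3 remove [tiwnj,fytl,xxi] add [uwd] -> 10 lines: dunj hph pmyi qbzu uwd tqr lzaz zbwyk aed felw
Hunk 4: at line 2 remove [pmyi,qbzu,uwd] add [yfo] -> 8 lines: dunj hph yfo tqr lzaz zbwyk aed felw
Final line 2: hph

Answer: hph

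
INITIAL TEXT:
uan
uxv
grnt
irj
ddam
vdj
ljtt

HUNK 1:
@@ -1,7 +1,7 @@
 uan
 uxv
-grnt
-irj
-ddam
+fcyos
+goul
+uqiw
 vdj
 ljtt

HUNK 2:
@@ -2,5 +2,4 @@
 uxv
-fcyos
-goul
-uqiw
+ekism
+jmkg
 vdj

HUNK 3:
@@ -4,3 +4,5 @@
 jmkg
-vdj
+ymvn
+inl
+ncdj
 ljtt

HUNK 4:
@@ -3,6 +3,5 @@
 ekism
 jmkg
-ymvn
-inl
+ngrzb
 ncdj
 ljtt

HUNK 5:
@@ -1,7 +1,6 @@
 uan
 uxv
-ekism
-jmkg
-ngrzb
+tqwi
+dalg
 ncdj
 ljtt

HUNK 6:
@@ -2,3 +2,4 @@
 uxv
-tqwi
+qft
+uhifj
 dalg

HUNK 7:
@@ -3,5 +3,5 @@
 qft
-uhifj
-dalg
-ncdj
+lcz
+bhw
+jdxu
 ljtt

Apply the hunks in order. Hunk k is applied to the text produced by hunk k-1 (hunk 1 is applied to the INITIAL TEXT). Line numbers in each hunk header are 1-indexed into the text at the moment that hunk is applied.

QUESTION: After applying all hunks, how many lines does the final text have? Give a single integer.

Answer: 7

Derivation:
Hunk 1: at line 1 remove [grnt,irj,ddam] add [fcyos,goul,uqiw] -> 7 lines: uan uxv fcyos goul uqiw vdj ljtt
Hunk 2: at line 2 remove [fcyos,goul,uqiw] add [ekism,jmkg] -> 6 lines: uan uxv ekism jmkg vdj ljtt
Hunk 3: at line 4 remove [vdj] add [ymvn,inl,ncdj] -> 8 lines: uan uxv ekism jmkg ymvn inl ncdj ljtt
Hunk 4: at line 3 remove [ymvn,inl] add [ngrzb] -> 7 lines: uan uxv ekism jmkg ngrzb ncdj ljtt
Hunk 5: at line 1 remove [ekism,jmkg,ngrzb] add [tqwi,dalg] -> 6 lines: uan uxv tqwi dalg ncdj ljtt
Hunk 6: at line 2 remove [tqwi] add [qft,uhifj] -> 7 lines: uan uxv qft uhifj dalg ncdj ljtt
Hunk 7: at line 3 remove [uhifj,dalg,ncdj] add [lcz,bhw,jdxu] -> 7 lines: uan uxv qft lcz bhw jdxu ljtt
Final line count: 7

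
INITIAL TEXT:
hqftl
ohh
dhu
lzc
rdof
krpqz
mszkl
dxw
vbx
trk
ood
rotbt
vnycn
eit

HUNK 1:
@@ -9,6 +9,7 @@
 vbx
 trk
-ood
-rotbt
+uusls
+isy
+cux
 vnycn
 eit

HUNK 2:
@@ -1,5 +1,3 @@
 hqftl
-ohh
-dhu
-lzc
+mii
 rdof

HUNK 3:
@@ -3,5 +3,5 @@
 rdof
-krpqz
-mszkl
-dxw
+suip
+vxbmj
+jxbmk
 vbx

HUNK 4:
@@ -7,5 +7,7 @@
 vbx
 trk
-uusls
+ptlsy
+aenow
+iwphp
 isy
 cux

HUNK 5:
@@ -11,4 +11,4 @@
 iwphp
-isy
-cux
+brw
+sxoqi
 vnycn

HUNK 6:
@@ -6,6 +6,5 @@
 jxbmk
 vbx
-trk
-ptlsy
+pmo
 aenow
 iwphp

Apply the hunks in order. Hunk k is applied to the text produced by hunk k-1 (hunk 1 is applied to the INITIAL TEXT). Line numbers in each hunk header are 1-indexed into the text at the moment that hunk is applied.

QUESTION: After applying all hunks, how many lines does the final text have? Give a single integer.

Answer: 14

Derivation:
Hunk 1: at line 9 remove [ood,rotbt] add [uusls,isy,cux] -> 15 lines: hqftl ohh dhu lzc rdof krpqz mszkl dxw vbx trk uusls isy cux vnycn eit
Hunk 2: at line 1 remove [ohh,dhu,lzc] add [mii] -> 13 lines: hqftl mii rdof krpqz mszkl dxw vbx trk uusls isy cux vnycn eit
Hunk 3: at line 3 remove [krpqz,mszkl,dxw] add [suip,vxbmj,jxbmk] -> 13 lines: hqftl mii rdof suip vxbmj jxbmk vbx trk uusls isy cux vnycn eit
Hunk 4: at line 7 remove [uusls] add [ptlsy,aenow,iwphp] -> 15 lines: hqftl mii rdof suip vxbmj jxbmk vbx trk ptlsy aenow iwphp isy cux vnycn eit
Hunk 5: at line 11 remove [isy,cux] add [brw,sxoqi] -> 15 lines: hqftl mii rdof suip vxbmj jxbmk vbx trk ptlsy aenow iwphp brw sxoqi vnycn eit
Hunk 6: at line 6 remove [trk,ptlsy] add [pmo] -> 14 lines: hqftl mii rdof suip vxbmj jxbmk vbx pmo aenow iwphp brw sxoqi vnycn eit
Final line count: 14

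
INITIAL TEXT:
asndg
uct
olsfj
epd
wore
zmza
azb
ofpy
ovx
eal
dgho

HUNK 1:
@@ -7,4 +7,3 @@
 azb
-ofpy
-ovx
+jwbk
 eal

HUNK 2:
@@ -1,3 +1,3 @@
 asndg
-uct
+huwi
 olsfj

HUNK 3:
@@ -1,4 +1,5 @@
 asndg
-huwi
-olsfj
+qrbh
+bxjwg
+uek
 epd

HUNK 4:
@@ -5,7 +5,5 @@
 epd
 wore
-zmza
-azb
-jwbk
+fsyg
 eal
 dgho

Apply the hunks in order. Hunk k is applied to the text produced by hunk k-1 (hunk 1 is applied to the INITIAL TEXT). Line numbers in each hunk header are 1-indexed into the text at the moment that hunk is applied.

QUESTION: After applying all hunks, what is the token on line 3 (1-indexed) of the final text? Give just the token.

Answer: bxjwg

Derivation:
Hunk 1: at line 7 remove [ofpy,ovx] add [jwbk] -> 10 lines: asndg uct olsfj epd wore zmza azb jwbk eal dgho
Hunk 2: at line 1 remove [uct] add [huwi] -> 10 lines: asndg huwi olsfj epd wore zmza azb jwbk eal dgho
Hunk 3: at line 1 remove [huwi,olsfj] add [qrbh,bxjwg,uek] -> 11 lines: asndg qrbh bxjwg uek epd wore zmza azb jwbk eal dgho
Hunk 4: at line 5 remove [zmza,azb,jwbk] add [fsyg] -> 9 lines: asndg qrbh bxjwg uek epd wore fsyg eal dgho
Final line 3: bxjwg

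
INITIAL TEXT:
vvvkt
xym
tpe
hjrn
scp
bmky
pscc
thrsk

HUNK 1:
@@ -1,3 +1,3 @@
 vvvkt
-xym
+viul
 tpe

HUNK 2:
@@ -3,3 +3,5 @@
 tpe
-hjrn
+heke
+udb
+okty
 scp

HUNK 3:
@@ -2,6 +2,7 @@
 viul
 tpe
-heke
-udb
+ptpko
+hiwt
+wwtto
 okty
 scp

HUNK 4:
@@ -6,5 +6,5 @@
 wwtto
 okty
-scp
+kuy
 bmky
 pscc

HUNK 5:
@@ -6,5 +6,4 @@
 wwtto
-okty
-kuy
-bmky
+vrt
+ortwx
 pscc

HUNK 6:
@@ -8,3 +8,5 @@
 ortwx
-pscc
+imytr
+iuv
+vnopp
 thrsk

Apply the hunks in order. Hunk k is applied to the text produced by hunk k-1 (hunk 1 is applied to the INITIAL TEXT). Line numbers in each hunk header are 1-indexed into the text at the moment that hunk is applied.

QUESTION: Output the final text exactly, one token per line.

Hunk 1: at line 1 remove [xym] add [viul] -> 8 lines: vvvkt viul tpe hjrn scp bmky pscc thrsk
Hunk 2: at line 3 remove [hjrn] add [heke,udb,okty] -> 10 lines: vvvkt viul tpe heke udb okty scp bmky pscc thrsk
Hunk 3: at line 2 remove [heke,udb] add [ptpko,hiwt,wwtto] -> 11 lines: vvvkt viul tpe ptpko hiwt wwtto okty scp bmky pscc thrsk
Hunk 4: at line 6 remove [scp] add [kuy] -> 11 lines: vvvkt viul tpe ptpko hiwt wwtto okty kuy bmky pscc thrsk
Hunk 5: at line 6 remove [okty,kuy,bmky] add [vrt,ortwx] -> 10 lines: vvvkt viul tpe ptpko hiwt wwtto vrt ortwx pscc thrsk
Hunk 6: at line 8 remove [pscc] add [imytr,iuv,vnopp] -> 12 lines: vvvkt viul tpe ptpko hiwt wwtto vrt ortwx imytr iuv vnopp thrsk

Answer: vvvkt
viul
tpe
ptpko
hiwt
wwtto
vrt
ortwx
imytr
iuv
vnopp
thrsk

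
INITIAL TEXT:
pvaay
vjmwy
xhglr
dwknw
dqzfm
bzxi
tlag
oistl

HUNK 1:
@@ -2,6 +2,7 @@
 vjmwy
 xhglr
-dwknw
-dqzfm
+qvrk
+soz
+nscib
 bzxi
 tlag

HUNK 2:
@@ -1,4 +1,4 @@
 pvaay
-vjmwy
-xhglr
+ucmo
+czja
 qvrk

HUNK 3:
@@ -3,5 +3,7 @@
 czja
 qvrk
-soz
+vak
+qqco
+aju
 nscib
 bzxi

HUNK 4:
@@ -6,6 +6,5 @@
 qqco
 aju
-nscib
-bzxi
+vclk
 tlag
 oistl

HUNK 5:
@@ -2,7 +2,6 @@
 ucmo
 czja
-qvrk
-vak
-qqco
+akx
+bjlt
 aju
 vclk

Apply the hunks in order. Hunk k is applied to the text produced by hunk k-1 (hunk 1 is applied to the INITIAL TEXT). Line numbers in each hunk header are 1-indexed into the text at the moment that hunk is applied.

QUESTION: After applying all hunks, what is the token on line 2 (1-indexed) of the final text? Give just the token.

Answer: ucmo

Derivation:
Hunk 1: at line 2 remove [dwknw,dqzfm] add [qvrk,soz,nscib] -> 9 lines: pvaay vjmwy xhglr qvrk soz nscib bzxi tlag oistl
Hunk 2: at line 1 remove [vjmwy,xhglr] add [ucmo,czja] -> 9 lines: pvaay ucmo czja qvrk soz nscib bzxi tlag oistl
Hunk 3: at line 3 remove [soz] add [vak,qqco,aju] -> 11 lines: pvaay ucmo czja qvrk vak qqco aju nscib bzxi tlag oistl
Hunk 4: at line 6 remove [nscib,bzxi] add [vclk] -> 10 lines: pvaay ucmo czja qvrk vak qqco aju vclk tlag oistl
Hunk 5: at line 2 remove [qvrk,vak,qqco] add [akx,bjlt] -> 9 lines: pvaay ucmo czja akx bjlt aju vclk tlag oistl
Final line 2: ucmo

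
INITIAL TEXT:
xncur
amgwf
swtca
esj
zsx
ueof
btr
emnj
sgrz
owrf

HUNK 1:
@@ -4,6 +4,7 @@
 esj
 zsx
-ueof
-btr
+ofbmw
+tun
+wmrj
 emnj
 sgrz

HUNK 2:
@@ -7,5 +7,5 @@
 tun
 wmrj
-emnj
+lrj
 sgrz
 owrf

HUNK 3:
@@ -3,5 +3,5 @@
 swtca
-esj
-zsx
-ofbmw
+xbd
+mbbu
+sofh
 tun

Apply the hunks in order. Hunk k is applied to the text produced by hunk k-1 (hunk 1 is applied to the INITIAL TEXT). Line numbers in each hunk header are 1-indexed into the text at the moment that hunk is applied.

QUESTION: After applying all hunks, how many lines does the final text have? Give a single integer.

Answer: 11

Derivation:
Hunk 1: at line 4 remove [ueof,btr] add [ofbmw,tun,wmrj] -> 11 lines: xncur amgwf swtca esj zsx ofbmw tun wmrj emnj sgrz owrf
Hunk 2: at line 7 remove [emnj] add [lrj] -> 11 lines: xncur amgwf swtca esj zsx ofbmw tun wmrj lrj sgrz owrf
Hunk 3: at line 3 remove [esj,zsx,ofbmw] add [xbd,mbbu,sofh] -> 11 lines: xncur amgwf swtca xbd mbbu sofh tun wmrj lrj sgrz owrf
Final line count: 11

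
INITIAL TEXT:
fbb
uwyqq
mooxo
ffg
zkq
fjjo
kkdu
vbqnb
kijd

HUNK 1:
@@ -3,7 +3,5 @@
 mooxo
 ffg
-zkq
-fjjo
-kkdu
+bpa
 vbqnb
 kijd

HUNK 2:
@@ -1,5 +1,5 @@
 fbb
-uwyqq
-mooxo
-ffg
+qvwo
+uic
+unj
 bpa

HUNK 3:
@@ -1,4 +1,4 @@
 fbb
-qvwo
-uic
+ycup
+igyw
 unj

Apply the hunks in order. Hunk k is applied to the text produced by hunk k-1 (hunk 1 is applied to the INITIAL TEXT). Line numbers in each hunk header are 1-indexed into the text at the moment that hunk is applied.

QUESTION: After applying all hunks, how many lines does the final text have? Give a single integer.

Answer: 7

Derivation:
Hunk 1: at line 3 remove [zkq,fjjo,kkdu] add [bpa] -> 7 lines: fbb uwyqq mooxo ffg bpa vbqnb kijd
Hunk 2: at line 1 remove [uwyqq,mooxo,ffg] add [qvwo,uic,unj] -> 7 lines: fbb qvwo uic unj bpa vbqnb kijd
Hunk 3: at line 1 remove [qvwo,uic] add [ycup,igyw] -> 7 lines: fbb ycup igyw unj bpa vbqnb kijd
Final line count: 7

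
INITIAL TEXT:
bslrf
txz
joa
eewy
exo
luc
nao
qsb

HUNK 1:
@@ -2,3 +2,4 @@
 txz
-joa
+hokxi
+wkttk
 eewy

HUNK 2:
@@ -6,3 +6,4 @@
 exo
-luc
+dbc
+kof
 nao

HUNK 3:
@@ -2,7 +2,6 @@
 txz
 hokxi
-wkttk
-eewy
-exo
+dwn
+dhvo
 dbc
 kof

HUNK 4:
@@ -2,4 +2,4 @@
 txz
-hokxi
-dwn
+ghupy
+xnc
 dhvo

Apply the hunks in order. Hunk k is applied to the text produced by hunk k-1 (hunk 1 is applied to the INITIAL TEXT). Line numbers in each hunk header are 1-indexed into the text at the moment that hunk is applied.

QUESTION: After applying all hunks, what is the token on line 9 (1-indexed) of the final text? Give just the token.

Answer: qsb

Derivation:
Hunk 1: at line 2 remove [joa] add [hokxi,wkttk] -> 9 lines: bslrf txz hokxi wkttk eewy exo luc nao qsb
Hunk 2: at line 6 remove [luc] add [dbc,kof] -> 10 lines: bslrf txz hokxi wkttk eewy exo dbc kof nao qsb
Hunk 3: at line 2 remove [wkttk,eewy,exo] add [dwn,dhvo] -> 9 lines: bslrf txz hokxi dwn dhvo dbc kof nao qsb
Hunk 4: at line 2 remove [hokxi,dwn] add [ghupy,xnc] -> 9 lines: bslrf txz ghupy xnc dhvo dbc kof nao qsb
Final line 9: qsb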